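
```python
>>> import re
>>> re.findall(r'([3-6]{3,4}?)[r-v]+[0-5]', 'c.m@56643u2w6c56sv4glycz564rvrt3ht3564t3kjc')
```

['6643', '564', '3564']

`findall` collects group 1 from each match (3 total).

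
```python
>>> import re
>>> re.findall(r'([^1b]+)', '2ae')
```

Pattern: one or more of any character except [1b] (captured).
Walking the string: at [0:3] match '2ae', group 1 = '2ae'.
Because there's exactly one group, `findall` drops the full match and keeps group 1 from the one hit.

['2ae']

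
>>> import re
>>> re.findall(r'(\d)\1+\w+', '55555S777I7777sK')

['5']

The backreference `\1` re-matches whatever the first group consumed, character for character.
Matches: at [0:16] match '55555S777I7777sK', group 1 = '5'.
One capturing group, so `findall` returns just the captured substring from the one match — 1 in all.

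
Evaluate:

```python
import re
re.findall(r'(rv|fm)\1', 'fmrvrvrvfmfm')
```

`\1` has to match the exact text group 1 already captured.
Because there's exactly one group, `findall` drops the full match and keeps group 1 from each hit.

['rv', 'fm']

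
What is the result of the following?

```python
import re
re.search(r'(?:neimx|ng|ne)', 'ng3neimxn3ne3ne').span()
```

(0, 2)

`search` walks the string left to right and returns the first match it finds.
The match spans [0:2] → 'ng'.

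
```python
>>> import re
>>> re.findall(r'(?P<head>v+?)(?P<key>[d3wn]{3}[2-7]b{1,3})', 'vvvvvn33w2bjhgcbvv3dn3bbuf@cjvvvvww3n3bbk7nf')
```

[('vv', '3dn3bb')]

The pattern matches one or more of a literal 'v' (lazy) (captured as 'head'); then exactly 3 of one of [d3wn], then a character in [2-7], then 1 to 3 of a literal 'b' (captured as 'key').
`findall` packs the 2 group values into a tuple for every match.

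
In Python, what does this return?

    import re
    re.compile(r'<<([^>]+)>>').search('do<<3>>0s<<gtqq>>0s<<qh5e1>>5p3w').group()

Unlike `match`, `search` isn't anchored — it looks for the pattern anywhere in the string.
The match spans [2:7] → '<<3>>'.
Captured: group 1 = '3'.

'<<3>>'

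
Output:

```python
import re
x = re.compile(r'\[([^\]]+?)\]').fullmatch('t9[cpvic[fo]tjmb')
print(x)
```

None

For `fullmatch`, every character of the input must be accounted for by the pattern.
Here the string isn't matched end-to-end, so the call returns None.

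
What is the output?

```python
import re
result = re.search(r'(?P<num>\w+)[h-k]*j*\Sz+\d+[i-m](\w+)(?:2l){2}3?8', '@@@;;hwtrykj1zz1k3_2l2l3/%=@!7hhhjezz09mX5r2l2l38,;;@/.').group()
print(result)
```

7hhhjezz09mX5r2l2l38

The pattern matches one or more of a word character (captured as 'num'); then zero or more of a character in [h-k], then zero or more of a literal 'j', then a non-whitespace character; then one or more of the literal 'z', then one or more of a digit, then a character in [i-m]; then one or more of a word character (captured); then the literal '2l' repeated 2 times, then optionally a literal '3', then a literal '8'.
`re.search` scans for the first position where the pattern succeeds.
The match spans [29:49] → '7hhhjezz09mX5r2l2l38'.
Captured: group 1 = '7hhhje', group 2 = 'X5r'.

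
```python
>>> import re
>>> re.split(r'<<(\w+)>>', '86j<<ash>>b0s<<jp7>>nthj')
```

With a capturing group present, the delimiter's captured portion is kept in the result list.

['86j', 'ash', 'b0s', 'jp7', 'nthj']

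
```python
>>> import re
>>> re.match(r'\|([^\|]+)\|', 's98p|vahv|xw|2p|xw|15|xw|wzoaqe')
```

None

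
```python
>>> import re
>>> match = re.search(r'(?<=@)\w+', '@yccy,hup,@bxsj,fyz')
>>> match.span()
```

(1, 5)

Lookahead/lookbehind check context without consuming it, so the matched span excludes the asserted characters.
Unlike `match`, `search` isn't anchored — it looks for the pattern anywhere in the string.
The match spans [1:5] → 'yccy'.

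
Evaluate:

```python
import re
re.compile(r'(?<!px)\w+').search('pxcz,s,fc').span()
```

The negative lookahead/lookbehind blocks any match where the forbidden context is present.
`search` walks the string left to right and returns the first match it finds.
The match spans [0:4] → 'pxcz'.

(0, 4)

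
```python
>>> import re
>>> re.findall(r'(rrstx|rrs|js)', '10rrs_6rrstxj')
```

Alternation isn't longest-match — the leftmost alternative that fits at this position is chosen.
Scanning left to right: at [2:5] match 'rrs', group 1 = 'rrs'; at [7:12] match 'rrstx', group 1 = 'rrstx'.
Because there's exactly one group, `findall` drops the full match and keeps group 1 from each hit.

['rrs', 'rrstx']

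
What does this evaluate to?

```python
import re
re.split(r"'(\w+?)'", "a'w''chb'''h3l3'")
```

['a', 'w', '', 'chb', "'", 'h3l3', '']

Matches to split on: at [1:4] → "'w'"; at [4:9] → "'chb'"; at [10:16] → "'h3l3'".
With a capturing group present, the delimiter's captured portion is kept in the result list.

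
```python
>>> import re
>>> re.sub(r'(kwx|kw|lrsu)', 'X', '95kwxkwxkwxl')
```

'95XXXl'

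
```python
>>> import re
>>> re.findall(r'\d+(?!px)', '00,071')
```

The negative lookahead/lookbehind blocks any match where the forbidden context is present.
Matches: at [0:2] → '00'; at [3:6] → '071'.
`findall` yields the raw match text (2 of them) because the pattern has no groups.

['00', '071']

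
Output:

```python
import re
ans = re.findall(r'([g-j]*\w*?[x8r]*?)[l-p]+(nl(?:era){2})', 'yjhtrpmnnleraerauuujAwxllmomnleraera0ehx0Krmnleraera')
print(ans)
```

Pattern: zero or more of a character in [g-j], then zero or more of a word character (lazy), then zero or more of one of [x8r] (lazy) (captured); then one or more of a character in [l-p]; then the literal 'nl', then the literal 'era' repeated 2 times (captured).
A `+?`/`*?`/`{m,n}?` starts at its minimum and grows only as far as needed for what follows to match.
Walking the string: at [0:16] match 'yjhtrpmnnleraera', groups = ('yjhtr', 'nleraera'); at [16:36] match 'uuujAwxllmomnleraera', groups = ('uuujAwx', 'nleraera'); at [36:52] match '0ehx0Krmnleraera', groups = ('0ehx0Kr', 'nleraera').
`findall` packs the 2 group values into a tuple for every match.

[('yjhtr', 'nleraera'), ('uuujAwx', 'nleraera'), ('0ehx0Kr', 'nleraera')]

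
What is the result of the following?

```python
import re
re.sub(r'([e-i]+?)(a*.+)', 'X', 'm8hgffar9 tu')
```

'm8X'

Each match is replaced by 'X'.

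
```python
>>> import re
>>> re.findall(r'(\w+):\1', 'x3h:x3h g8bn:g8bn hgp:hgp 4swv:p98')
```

`\1` is not a pattern — it's the concrete string captured by group 1, re-applied verbatim.
Walking the string: at [0:7] match 'x3h:x3h', group 1 = 'x3h'; at [8:17] match 'g8bn:g8bn', group 1 = 'g8bn'; at [18:25] match 'hgp:hgp', group 1 = 'hgp'.
Because there's exactly one group, `findall` drops the full match and keeps group 1 from each hit.

['x3h', 'g8bn', 'hgp']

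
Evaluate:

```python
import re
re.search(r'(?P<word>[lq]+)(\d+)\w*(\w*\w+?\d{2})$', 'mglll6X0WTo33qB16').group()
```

'lll6X0WTo33qB16'

This matches one or more of one of [lq] (captured as 'word'); then one or more of a digit (captured); then zero or more of a word character; then zero or more of a word character, then one or more of a word character (lazy), then exactly 2 of a digit (captured); then anchored at the end.
Unlike `match`, `search` isn't anchored — it looks for the pattern anywhere in the string.
The match spans [2:17] → 'lll6X0WTo33qB16'.
Captured: group 1 = 'lll', group 2 = '6', group 3 = 'B16'.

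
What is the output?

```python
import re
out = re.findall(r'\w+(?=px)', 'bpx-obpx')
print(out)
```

['b', 'ob']

The `(?=…)`/`(?<=…)` assertion just peeks at neighbouring text; it doesn't advance the match position.
No capturing groups, so `findall` returns the 2 full match strings.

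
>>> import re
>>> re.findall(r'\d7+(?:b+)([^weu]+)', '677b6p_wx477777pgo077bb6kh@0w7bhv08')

Pattern: a digit, then one or more of the literal '7'; then one or more of a literal 'b' (non-capturing group); then one or more of any character except [weu] (captured).
Scanning left to right: at [0:7] match '677b6p_', group 1 = '6p_'; at [18:28] match '077bb6kh@0', group 1 = '6kh@0'.
Because there's exactly one group, `findall` drops the full match and keeps group 1 from each hit.

['6p_', '6kh@0']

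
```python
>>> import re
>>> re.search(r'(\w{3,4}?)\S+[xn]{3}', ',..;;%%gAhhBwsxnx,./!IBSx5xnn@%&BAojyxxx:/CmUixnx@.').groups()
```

('gAh',)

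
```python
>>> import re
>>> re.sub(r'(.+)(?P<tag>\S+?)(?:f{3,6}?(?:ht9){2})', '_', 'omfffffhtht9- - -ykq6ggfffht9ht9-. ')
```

'_-. '

Pattern: one or more of any character (captured); then one or more of a non-whitespace character (lazy) (captured as 'tag'); then 3 to 6 of the literal 'f' (lazy), then the literal 'ht9' repeated 2 times (non-capturing group).
Matches: at [0:32] → 'omfffffhtht9- - -ykq6ggfffht9ht9'.
`sub` substitutes '_' at each match site.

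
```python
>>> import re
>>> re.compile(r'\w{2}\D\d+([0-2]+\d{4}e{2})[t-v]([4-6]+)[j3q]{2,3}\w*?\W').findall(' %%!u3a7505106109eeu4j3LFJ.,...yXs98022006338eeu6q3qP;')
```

The pattern matches exactly 2 of a word character, then a non-digit, then one or more of a digit; then one or more of a character in [0-2], then exactly 4 of a digit, then exactly 2 of a literal 'e' (captured); then a character in [t-v]; then one or more of a character in [4-6] (captured); then 2 to 3 of one of [j3q], then zero or more of a word character (lazy), then a non-word character.
Matches: at [4:27] match 'u3a7505106109eeu4j3LFJ.', groups = ('06109ee', '4'); at [31:54] match 'yXs98022006338eeu6q3qP;', groups = ('06338ee', '6').
Multiple groups make `findall` return tuples — one 2-tuple for each match.

[('06109ee', '4'), ('06338ee', '6')]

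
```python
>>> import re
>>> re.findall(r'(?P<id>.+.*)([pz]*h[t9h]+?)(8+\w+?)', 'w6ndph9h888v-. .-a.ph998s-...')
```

[('w6ndph9h888v-. .-a.p', 'h99', '8s')]

This matches one or more of any character, then zero or more of any character (captured as 'id'); then zero or more of one of [pz], then a literal 'h', then one or more of one of [t9h] (lazy) (captured); then one or more of the literal '8', then one or more of a word character (lazy) (captured).
3 groups means the one result is a tuple of 3 captured strings — 1 here.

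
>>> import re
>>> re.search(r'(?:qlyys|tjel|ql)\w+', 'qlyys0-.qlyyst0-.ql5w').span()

(0, 6)

The match spans [0:6] → 'qlyys0'.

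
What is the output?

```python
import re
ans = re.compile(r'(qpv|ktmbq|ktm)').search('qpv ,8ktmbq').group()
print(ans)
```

qpv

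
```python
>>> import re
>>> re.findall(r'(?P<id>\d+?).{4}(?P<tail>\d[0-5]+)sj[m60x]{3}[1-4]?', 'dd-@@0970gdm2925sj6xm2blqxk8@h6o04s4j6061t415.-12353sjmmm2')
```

[('0970', '925'), ('4', '12353')]

A `+?`/`*?`/`{m,n}?` starts at its minimum and grows only as far as needed for what follows to match.
With 2 capturing groups, `findall` returns a 2-tuple per match.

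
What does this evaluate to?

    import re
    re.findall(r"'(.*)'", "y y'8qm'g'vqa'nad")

["8qm'g'vqa"]

Walking the string: at [3:14] match "'8qm'g'vqa'", group 1 = "8qm'g'vqa".
With a single group, `findall` returns only what that group captured — 1 item.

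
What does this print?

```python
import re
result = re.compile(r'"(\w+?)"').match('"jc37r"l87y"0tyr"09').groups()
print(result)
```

`re.match` only tries the pattern at the start of the string.
The match spans [0:7] → '"jc37r"'.
Captured: group 1 = 'jc37r'.

('jc37r',)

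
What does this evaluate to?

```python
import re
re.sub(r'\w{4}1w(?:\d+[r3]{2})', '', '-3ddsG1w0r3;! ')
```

This matches exactly 4 of a word character, then the literal '1w'; then one or more of a digit, then exactly 2 of one of [r3] (non-capturing group).
Every occurrence is swapped for ''.

'-3;! '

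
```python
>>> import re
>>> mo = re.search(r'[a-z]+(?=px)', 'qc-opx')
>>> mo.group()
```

The lookaround is zero-width — it requires the adjacent text to match without consuming it, so the asserted text isn't part of the match.
Unlike `match`, `search` isn't anchored — it looks for the pattern anywhere in the string.
The match spans [3:4] → 'o'.

'o'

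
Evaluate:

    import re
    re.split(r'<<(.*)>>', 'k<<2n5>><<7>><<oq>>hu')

['k', '2n5>><<7>><<oq', 'hu']

With a capturing group present, the delimiter's captured portion is kept in the result list.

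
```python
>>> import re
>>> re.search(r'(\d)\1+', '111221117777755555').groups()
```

('1',)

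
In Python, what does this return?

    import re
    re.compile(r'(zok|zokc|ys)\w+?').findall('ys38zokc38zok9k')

['ys', 'zok', 'zok']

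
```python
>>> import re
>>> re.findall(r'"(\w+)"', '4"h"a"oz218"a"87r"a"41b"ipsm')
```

['h', 'oz218', '87r', '41b']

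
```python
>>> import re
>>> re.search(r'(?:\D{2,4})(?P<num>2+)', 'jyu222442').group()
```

The pattern matches 2 to 4 of a non-digit (non-capturing group); then one or more of a literal '2' (captured as 'num').
The match spans [0:6] → 'jyu222'.

'jyu222'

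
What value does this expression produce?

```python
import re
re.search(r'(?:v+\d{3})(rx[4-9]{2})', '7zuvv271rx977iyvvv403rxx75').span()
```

This matches one or more of the literal 'v', then exactly 3 of a digit (non-capturing group); then the literal 'rx', then exactly 2 of a character in [4-9] (captured).
`re.search` tries every starting position until one works.
The match spans [3:12] → 'vv271rx97'.
Captured: group 1 = 'rx97'.

(3, 12)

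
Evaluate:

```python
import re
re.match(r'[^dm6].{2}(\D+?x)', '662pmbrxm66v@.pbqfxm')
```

`match` is anchored at position 0; if the pattern doesn't fit there, it returns None.
Here the pattern fails at index 0, so the call returns None.

None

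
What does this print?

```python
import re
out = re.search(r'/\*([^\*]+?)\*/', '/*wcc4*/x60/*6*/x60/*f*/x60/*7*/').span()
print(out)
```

The match spans [0:8] → '/*wcc4*/'.

(0, 8)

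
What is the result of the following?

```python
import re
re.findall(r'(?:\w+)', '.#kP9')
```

No capturing groups, so `findall` returns the 1 full match string.

['kP9']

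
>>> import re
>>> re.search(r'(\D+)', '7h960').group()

This matches one or more of a non-digit (captured).
`re.search` scans for the first position where the pattern succeeds.
The match spans [1:2] → 'h'.
Captured: group 1 = 'h'.

'h'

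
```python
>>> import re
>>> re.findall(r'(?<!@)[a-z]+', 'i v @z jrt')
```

A negative assertion filters positions out without eating any characters.
Matches: at [0:1] → 'i'; at [2:3] → 'v'; at [7:10] → 'jrt'.
With no groups in the pattern, `findall` gives back each whole match — 3 here.

['i', 'v', 'jrt']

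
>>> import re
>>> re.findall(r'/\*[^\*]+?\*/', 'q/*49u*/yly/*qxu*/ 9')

Scanning left to right: at [1:8] → '/*49u*/'; at [11:18] → '/*qxu*/'.
Since nothing is captured, `findall` lists the 2 matched substrings directly.

['/*49u*/', '/*qxu*/']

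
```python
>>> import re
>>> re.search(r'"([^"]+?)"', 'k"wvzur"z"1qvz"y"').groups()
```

('wvzur',)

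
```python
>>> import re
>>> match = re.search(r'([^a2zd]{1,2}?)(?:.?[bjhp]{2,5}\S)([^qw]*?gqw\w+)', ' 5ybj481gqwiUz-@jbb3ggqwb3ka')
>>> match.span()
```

(0, 14)

The match spans [0:14] → ' 5ybj481gqwiUz'.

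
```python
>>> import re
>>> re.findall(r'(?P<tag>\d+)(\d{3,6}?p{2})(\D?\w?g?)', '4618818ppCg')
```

[('4618', '818pp', 'Cg')]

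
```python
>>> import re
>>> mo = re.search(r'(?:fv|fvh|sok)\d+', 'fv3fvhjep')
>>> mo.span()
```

(0, 3)

`search` walks the string left to right and returns the first match it finds.
The match spans [0:3] → 'fv3'.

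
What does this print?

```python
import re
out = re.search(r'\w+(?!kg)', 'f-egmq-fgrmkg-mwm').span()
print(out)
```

A negative assertion filters positions out without eating any characters.
The match spans [0:1] → 'f'.

(0, 1)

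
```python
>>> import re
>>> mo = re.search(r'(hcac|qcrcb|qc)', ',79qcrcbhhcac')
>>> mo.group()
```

`|` is ordered: at each position the engine commits to the first alternative that works.
`re.search` scans for the first position where the pattern succeeds.
The match spans [3:8] → 'qcrcb'.
Captured: group 1 = 'qcrcb'.

'qcrcb'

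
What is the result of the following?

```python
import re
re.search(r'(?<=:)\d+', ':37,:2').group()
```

'37'

The positive lookaround only admits positions where the adjacent text matches; those characters stay outside the span.
The match spans [1:3] → '37'.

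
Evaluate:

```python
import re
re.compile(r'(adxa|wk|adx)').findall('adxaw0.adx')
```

['adxa', 'adx']

Branches in `(...|...)` are attempted left-to-right; the first branch that allows the whole pattern to succeed is taken.
Because there's exactly one group, `findall` drops the full match and keeps group 1 from each hit.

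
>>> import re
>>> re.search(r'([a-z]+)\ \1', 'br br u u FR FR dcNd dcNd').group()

'br br'

`\1` is not a pattern — it's the concrete string captured by group 1, re-applied verbatim.
`re.search` scans for the first position where the pattern succeeds.
The match spans [0:5] → 'br br'.
Captured: group 1 = 'br'.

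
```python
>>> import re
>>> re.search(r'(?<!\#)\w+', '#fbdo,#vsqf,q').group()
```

A negative assertion filters positions out without eating any characters.
The match spans [2:5] → 'bdo'.

'bdo'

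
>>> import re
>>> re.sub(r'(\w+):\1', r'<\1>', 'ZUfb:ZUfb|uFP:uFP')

'<ZUfb>|<uFP>'

The backreference `\1` re-matches whatever the first group consumed, character for character.
The replacement refers to a captured group, so each match is rewritten using its own captured text.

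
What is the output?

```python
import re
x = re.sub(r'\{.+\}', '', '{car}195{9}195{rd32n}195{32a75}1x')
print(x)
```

1x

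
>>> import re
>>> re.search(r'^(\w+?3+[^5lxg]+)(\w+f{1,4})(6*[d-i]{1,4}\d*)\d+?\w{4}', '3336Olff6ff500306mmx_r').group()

'3336Olff6ff500306mmx_'

This matches anchored at the start of the string; then one or more of a word character (lazy), then one or more of a literal '3', then one or more of any character except [5lxg] (captured); then one or more of a word character, then 1 to 4 of a literal 'f' (captured); then zero or more of a literal '6', then 1 to 4 of a character in [d-i], then zero or more of a digit (captured); then one or more of a digit (lazy), then exactly 4 of a word character.
`re.search` tries every starting position until one works.
The match spans [0:21] → '3336Olff6ff500306mmx_'.
Captured: group 1 = '3336O', group 2 = 'lff6f', group 3 = 'f50030'.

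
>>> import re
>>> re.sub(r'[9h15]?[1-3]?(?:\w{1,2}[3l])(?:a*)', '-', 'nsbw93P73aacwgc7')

This matches optionally one of [9h15], then optionally a character in [1-3]; then 1 to 2 of a word character, then one of [3l] (non-capturing group); then zero or more of a literal 'a' (non-capturing group).
Matches: at [3:6] → 'w93'; at [6:11] → 'P73aa'.
`sub` substitutes '-' at each match site.

'nsb--cwgc7'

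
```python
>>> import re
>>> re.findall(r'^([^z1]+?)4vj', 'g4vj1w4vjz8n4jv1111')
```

`findall` collects group 1 from the one match (1 total).

['g']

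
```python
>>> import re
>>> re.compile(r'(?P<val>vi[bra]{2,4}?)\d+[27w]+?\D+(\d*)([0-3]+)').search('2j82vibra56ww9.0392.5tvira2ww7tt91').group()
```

This matches the literal 'vi', then 2 to 4 of one of [bra] (lazy) (captured as 'val'); then one or more of a digit, then one or more of one of [27w] (lazy), then one or more of a non-digit; then zero or more of a digit (captured); then one or more of a character in [0-3] (captured).
`re.search` scans for the first position where the pattern succeeds.
The match spans [22:34] → 'vira2ww7tt91'.
Captured: group 1 = 'vira', group 2 = '9', group 3 = '1'.

'vira2ww7tt91'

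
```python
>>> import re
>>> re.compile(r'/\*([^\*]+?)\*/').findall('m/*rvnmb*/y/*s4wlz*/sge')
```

['rvnmb', 's4wlz']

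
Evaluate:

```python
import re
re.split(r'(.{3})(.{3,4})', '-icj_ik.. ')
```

Pattern: exactly 3 of any character (captured); then 3 to 4 of any character (captured).
Matches to split on: at [0:7] → '-icj_ik'.
`re.split` interleaves the captured-group text with the surrounding fragments.

['', '-ic', 'j_ik', '.. ']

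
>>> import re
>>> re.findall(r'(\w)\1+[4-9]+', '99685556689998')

['9']

After group 1 captures some text, `\1` only succeeds where that same text appears again.
Walking the string: at [0:14] match '99685556689998', group 1 = '9'.
`findall` collects group 1 from the one match (1 total).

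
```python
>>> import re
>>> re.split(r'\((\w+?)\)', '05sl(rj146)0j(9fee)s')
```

['05sl', 'rj146', '0j', '9fee', 's']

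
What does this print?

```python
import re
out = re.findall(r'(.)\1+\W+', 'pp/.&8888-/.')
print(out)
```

['p', '8']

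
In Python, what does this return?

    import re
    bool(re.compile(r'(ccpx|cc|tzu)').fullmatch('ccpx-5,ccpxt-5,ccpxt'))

False

`re.fullmatch` is like wrapping the pattern in `^…$` (in single-line mode).
Here there's no way to consume every character, so the call returns None, and `bool(None)` is False.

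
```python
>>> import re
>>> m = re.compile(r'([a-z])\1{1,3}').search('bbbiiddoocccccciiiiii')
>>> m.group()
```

'bbb'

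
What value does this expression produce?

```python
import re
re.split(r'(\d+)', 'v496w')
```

['v', '496', 'w']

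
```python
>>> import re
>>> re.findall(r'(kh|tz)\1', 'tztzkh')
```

['tz']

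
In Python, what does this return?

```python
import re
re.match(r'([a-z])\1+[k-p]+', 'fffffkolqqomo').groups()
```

('f',)

The match spans [0:8] → 'fffffkol'.
Captured: group 1 = 'f'.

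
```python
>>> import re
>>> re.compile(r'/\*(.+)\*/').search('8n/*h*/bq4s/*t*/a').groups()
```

The match spans [2:16] → '/*h*/bq4s/*t*/'.
Captured: group 1 = 'h*/bq4s/*t'.

('h*/bq4s/*t',)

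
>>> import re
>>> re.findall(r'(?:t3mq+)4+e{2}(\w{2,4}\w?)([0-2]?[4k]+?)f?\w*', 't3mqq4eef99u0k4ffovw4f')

The pattern matches the literal 't3m', then one or more of the literal 'q' (non-capturing group); then one or more of the literal '4', then exactly 2 of the literal 'e'; then 2 to 4 of a word character, then optionally a word character (captured); then optionally a character in [0-2], then one or more of one of [4k] (lazy) (captured); then optionally the literal 'f', then zero or more of a word character.
Matches: at [0:22] match 't3mqq4eef99u0k4ffovw4f', groups = ('f99u0', 'k').
Multiple groups make `findall` return tuples — one 2-tuple for the one match.

[('f99u0', 'k')]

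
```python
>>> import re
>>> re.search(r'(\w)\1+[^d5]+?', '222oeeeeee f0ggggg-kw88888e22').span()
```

(0, 4)

The backreference `\1` re-matches whatever the first group consumed, character for character.
`re.search` tries every starting position until one works.
The match spans [0:4] → '222o'.
Captured: group 1 = '2'.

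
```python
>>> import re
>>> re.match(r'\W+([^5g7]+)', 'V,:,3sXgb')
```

None

Pattern: one or more of a non-word character; then one or more of any character except [5g7] (captured).
With `match`, the pattern is implicitly anchored at the beginning.
Here position 0 doesn't satisfy it, so the call returns None.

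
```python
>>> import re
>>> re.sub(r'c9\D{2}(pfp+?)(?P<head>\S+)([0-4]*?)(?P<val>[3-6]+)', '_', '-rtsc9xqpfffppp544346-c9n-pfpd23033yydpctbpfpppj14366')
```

Pattern: the literal 'c9', then exactly 2 of a non-digit; then the literal 'pf', then one or more of a literal 'p' (lazy) (captured); then one or more of a non-whitespace character (captured as 'head'); then zero or more of a character in [0-4] (lazy) (captured); then one or more of a character in [3-6] (captured as 'val').
Matches: at [22:53] → 'c9n-pfpd23033yydpctbpfpppj14366'.
`sub` substitutes '_' at each match site.

'-rtsc9xqpfffppp544346-_'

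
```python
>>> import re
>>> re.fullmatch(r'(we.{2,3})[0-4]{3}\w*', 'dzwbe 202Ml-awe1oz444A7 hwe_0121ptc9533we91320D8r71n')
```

`re.fullmatch` is like wrapping the pattern in `^…$` (in single-line mode).
Here the pattern can't cover the whole string, so the call returns None.

None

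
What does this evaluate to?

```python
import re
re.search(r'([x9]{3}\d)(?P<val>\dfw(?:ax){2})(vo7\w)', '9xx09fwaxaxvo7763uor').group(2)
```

'9fwaxax'

This matches exactly 3 of one of [x9], then a digit (captured); then a digit, then the literal 'fw', then the literal 'ax' repeated 2 times (captured as 'val'); then the literal 'vo7', then a word character (captured).
`search` walks the string left to right and returns the first match it finds.
The match spans [0:15] → '9xx09fwaxaxvo77'.
Captured: group 1 = '9xx0', group 2 = '9fwaxax', group 3 = 'vo77'.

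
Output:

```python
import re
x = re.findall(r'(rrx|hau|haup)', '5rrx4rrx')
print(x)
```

`findall` collects group 1 from each match (2 total).

['rrx', 'rrx']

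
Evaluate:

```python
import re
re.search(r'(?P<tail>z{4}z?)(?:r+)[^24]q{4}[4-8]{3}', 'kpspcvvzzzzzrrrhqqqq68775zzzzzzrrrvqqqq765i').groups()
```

('zzzzz',)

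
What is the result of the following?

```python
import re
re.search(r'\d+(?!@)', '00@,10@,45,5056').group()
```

The negative lookaround is zero-width — it rules out positions where the adjacent text would match, without consuming anything.
`re.search` scans for the first position where the pattern succeeds.
The match spans [0:1] → '0'.

'0'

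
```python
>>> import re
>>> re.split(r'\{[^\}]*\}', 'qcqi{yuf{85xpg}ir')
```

['qcqi', 'ir']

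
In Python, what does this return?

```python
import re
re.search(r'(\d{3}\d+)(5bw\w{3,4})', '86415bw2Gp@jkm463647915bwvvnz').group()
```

Pattern: exactly 3 of a digit, then one or more of a digit (captured); then the literal '5bw', then 3 to 4 of a word character (captured).
`re.search` scans for the first position where the pattern succeeds.
The match spans [0:10] → '86415bw2Gp'.
Captured: group 1 = '8641', group 2 = '5bw2Gp'.

'86415bw2Gp'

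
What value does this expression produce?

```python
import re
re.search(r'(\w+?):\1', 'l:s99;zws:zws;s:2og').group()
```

The backreference `\1` re-matches whatever the first group consumed, character for character.
The match spans [6:13] → 'zws:zws'.

'zws:zws'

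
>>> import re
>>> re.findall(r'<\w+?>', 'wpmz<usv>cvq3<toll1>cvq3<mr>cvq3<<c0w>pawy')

['<usv>', '<toll1>', '<mr>', '<c0w>']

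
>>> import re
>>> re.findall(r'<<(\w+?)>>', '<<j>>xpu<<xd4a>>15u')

Scanning left to right: at [0:5] match '<<j>>', group 1 = 'j'; at [8:16] match '<<xd4a>>', group 1 = 'xd4a'.
Because there's exactly one group, `findall` drops the full match and keeps group 1 from each hit.

['j', 'xd4a']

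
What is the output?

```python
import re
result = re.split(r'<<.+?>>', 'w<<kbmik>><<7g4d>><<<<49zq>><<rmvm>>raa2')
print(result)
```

['w', '', '', '', 'raa2']

A non-greedy quantifier consumes as few characters as it can — just enough that the remainder of the pattern still matches from where it stops; whatever follows it matches normally.
Matches to split on: at [1:10] → '<<kbmik>>'; at [10:18] → '<<7g4d>>'; at [18:28] → '<<<<49zq>>'; at [28:36] → '<<rmvm>>'.
`split` removes every match and returns the 5 fragments in between.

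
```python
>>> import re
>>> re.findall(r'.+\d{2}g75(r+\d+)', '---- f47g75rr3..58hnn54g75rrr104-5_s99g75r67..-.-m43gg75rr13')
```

Pattern: one or more of any character, then exactly 2 of a digit, then the literal 'g75'; then one or more of the literal 'r', then one or more of a digit (captured).
`findall` collects group 1 from the one match (1 total).

['r67']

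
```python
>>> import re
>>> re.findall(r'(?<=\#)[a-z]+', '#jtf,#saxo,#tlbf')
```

Lookahead/lookbehind check context without consuming it, so the matched span excludes the asserted characters.
`findall` yields the raw match text (3 of them) because the pattern has no groups.

['jtf', 'saxo', 'tlbf']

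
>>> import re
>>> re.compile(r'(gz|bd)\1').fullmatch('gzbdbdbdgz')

The backreference `\1` re-matches whatever the first group consumed, character for character.
`re.fullmatch` requires the pattern to consume the entire string.
Here the string isn't matched end-to-end, so the call returns None.

None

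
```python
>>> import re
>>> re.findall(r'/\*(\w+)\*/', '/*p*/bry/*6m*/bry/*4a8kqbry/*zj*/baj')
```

With a single group, `findall` returns only what that group captured — 3 items.

['p', '6m', 'zj']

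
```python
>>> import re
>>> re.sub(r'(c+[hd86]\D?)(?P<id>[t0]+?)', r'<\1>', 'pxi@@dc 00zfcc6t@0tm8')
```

'pxi@@dc 00zf<cc6>@0tm8'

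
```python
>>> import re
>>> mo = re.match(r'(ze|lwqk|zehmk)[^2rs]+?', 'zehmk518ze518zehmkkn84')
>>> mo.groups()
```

('ze',)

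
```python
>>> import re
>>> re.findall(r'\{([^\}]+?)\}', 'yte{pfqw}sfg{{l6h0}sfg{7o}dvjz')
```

['pfqw', '{l6h0', '7o']

Because there's exactly one group, `findall` drops the full match and keeps group 1 from each hit.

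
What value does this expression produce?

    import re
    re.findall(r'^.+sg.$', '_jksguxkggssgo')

['_jksguxkggssgo']

Pattern: anchored at the start of the string; then one or more of any character; then the literal 'sg', then any character; then anchored at the end.
With no groups in the pattern, `findall` gives back each whole match — 1 here.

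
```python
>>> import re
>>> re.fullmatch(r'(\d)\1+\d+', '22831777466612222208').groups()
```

After group 1 captures some text, `\1` only succeeds where that same text appears again.
`re.fullmatch` requires the pattern to consume the entire string.
The match spans [0:20] → '22831777466612222208'.
Captured: group 1 = '2'.

('2',)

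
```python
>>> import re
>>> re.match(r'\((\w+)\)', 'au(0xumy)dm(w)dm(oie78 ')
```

None

With `match`, the pattern is implicitly anchored at the beginning.
Here the string doesn't start with a match, so the call returns None.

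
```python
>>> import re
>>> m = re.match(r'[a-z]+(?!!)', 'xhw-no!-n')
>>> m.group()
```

'xhw'

`re.match` won't scan ahead — the pattern has to work from the very first character.
The match spans [0:3] → 'xhw'.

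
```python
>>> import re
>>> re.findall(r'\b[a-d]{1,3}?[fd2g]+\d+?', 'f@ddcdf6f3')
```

Pattern: a word boundary (`\b`, zero-width); then 1 to 3 of a character in [a-d] (lazy), then one or more of one of [fd2g]; then one or more of a digit (lazy).
Since nothing is captured, `findall` lists the 1 matched substring directly.

['ddcdf6']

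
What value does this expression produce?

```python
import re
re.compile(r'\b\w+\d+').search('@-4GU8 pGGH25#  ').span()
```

This matches a word boundary (`\b`, zero-width); then one or more of a word character; then one or more of a digit.
Unlike `match`, `search` isn't anchored — it looks for the pattern anywhere in the string.
The match spans [2:6] → '4GU8'.

(2, 6)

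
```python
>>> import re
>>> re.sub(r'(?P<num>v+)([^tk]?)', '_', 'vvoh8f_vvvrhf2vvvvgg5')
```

'_h8f__hf2_g5'

The pattern matches one or more of a literal 'v' (captured as 'num'); then optionally any character except [tk] (captured).
Matches: at [0:3] → 'vvo'; at [7:11] → 'vvvr'; at [14:19] → 'vvvvg'.
`sub` substitutes '_' at each match site.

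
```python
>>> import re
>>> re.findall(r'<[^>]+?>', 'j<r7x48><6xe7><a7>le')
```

Matches: at [1:8] → '<r7x48>'; at [8:14] → '<6xe7>'; at [14:18] → '<a7>'.
No capturing groups, so `findall` returns the 3 full match strings.

['<r7x48>', '<6xe7>', '<a7>']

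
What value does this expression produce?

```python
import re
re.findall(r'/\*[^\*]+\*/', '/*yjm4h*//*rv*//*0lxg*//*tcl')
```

Walking the string: at [0:9] → '/*yjm4h*/'; at [9:15] → '/*rv*/'; at [15:23] → '/*0lxg*/'.
With no groups in the pattern, `findall` gives back each whole match — 3 here.

['/*yjm4h*/', '/*rv*/', '/*0lxg*/']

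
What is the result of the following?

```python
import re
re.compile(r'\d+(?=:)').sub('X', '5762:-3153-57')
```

'X:-3153-57'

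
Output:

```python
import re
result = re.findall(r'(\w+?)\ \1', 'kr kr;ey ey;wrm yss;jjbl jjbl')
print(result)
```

['kr', 'ey', 'jjbl']

After group 1 captures some text, `\1` only succeeds where that same text appears again.
One capturing group, so `findall` returns just the captured substring from each match — 3 in all.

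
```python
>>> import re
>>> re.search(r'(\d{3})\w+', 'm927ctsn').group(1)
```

'927'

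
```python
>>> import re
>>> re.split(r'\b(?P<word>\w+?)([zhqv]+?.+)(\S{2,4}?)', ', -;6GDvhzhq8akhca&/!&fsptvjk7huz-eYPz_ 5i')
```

[', -;', '6GD', 'vhzhq8akhca&/!&fsptvjk7huz-eYPz_ ', '5i', '']

Pattern: a word boundary (`\b`, zero-width); then one or more of a word character (lazy) (captured as 'word'); then one or more of one of [zhqv] (lazy), then one or more of any character (captured); then 2 to 4 of a non-whitespace character (lazy) (captured).
Matches to split on: at [4:42] → '6GDvhzhq8akhca&/!&fsptvjk7huz-eYPz_ 5i'.
The group in the pattern means `split` returns the separators' captures alongside the pieces.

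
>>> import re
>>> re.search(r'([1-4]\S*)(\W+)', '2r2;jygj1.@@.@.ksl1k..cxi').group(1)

'2r2;jygj1.@@.@.ksl1k.'

Pattern: a character in [1-4], then zero or more of a non-whitespace character (captured); then one or more of a non-word character (captured).
Unlike `match`, `search` isn't anchored — it looks for the pattern anywhere in the string.
The match spans [0:22] → '2r2;jygj1.@@.@.ksl1k..'.
Captured: group 1 = '2r2;jygj1.@@.@.ksl1k.', group 2 = '.'.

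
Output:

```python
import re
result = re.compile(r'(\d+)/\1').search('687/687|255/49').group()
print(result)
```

The backreference `\1` re-matches whatever the first group consumed, character for character.
The match spans [0:7] → '687/687'.

687/687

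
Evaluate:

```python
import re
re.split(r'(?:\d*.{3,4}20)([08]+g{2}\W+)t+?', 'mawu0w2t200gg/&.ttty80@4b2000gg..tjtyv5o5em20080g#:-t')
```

The pattern matches zero or more of a digit, then 3 to 4 of any character, then the literal '20' (non-capturing group); then one or more of one of [08], then exactly 2 of the literal 'g', then one or more of a non-word character (captured); then one or more of a literal 't' (lazy).
A non-greedy quantifier consumes as few characters as it can — just enough that the remainder of the pattern still matches from where it stops; whatever follows it matches normally.
Matches to split on: at [4:17] → '0w2t200gg/&.t'; at [20:34] → '80@4b2000gg..t'.
Because the pattern has a capturing group, `split` also inserts each captured text between the pieces.

['mawu', '0gg/&.', 'tty', '00gg..', 'jtyv5o5em20080g#:-t']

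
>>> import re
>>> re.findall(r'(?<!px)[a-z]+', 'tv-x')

Because the assertion is negative and zero-width, positions next to the forbidden text are skipped.
Walking the string: at [0:2] → 'tv'; at [3:4] → 'x'.
With no groups in the pattern, `findall` gives back each whole match — 2 here.

['tv', 'x']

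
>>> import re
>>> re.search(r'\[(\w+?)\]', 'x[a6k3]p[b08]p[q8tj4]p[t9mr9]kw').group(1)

The match spans [1:7] → '[a6k3]'.
Captured: group 1 = 'a6k3'.

'a6k3'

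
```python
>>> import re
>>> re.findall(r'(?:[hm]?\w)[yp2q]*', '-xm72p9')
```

['x', 'm72p', '9']

This matches optionally one of [hm], then a word character (non-capturing group); then zero or more of one of [yp2q].
Scanning left to right: at [1:2] → 'x'; at [2:6] → 'm72p'; at [6:7] → '9'.
`findall` yields the raw match text (3 of them) because the pattern has no groups.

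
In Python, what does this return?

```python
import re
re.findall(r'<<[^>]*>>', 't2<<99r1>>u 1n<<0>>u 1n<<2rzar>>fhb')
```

Matches: at [2:10] → '<<99r1>>'; at [14:19] → '<<0>>'; at [23:32] → '<<2rzar>>'.
With no groups in the pattern, `findall` gives back each whole match — 3 here.

['<<99r1>>', '<<0>>', '<<2rzar>>']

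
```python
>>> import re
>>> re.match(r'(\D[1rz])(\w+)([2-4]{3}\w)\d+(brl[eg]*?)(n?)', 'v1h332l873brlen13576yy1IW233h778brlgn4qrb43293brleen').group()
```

'v1h332l873brlen13576yy1IW233h778brlgn4qrb43293brl'

`re.match` only tries the pattern at the start of the string.
The match spans [0:49] → 'v1h332l873brlen13576yy1IW233h778brlgn4qrb43293brl'.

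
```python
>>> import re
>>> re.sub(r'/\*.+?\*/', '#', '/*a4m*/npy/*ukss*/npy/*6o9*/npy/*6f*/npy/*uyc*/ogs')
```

Matches: at [0:7] → '/*a4m*/'; at [10:18] → '/*ukss*/'; at [21:28] → '/*6o9*/'; at [31:37] → '/*6f*/'; at [40:47] → '/*uyc*/'.
Every occurrence is swapped for '#'.

'#npy#npy#npy#npy#ogs'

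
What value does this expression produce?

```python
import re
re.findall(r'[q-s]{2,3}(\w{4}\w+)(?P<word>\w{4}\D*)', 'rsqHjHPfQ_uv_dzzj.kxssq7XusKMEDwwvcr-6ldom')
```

This matches 2 to 3 of a character in [q-s]; then exactly 4 of a word character, then one or more of a word character (captured); then exactly 4 of a word character, then zero or more of a non-digit (captured as 'word').
Multiple groups make `findall` return tuples — one 2-tuple for the one match.

[('HjHPfQ_uv_', 'dzzj.kxssq')]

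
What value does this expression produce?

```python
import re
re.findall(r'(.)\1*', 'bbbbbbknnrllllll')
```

['b', 'k', 'n', 'r', 'l']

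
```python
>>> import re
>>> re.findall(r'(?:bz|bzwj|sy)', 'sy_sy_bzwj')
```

Alternation isn't longest-match — the leftmost alternative that fits at this position is chosen.
Walking the string: at [0:2] → 'sy'; at [3:5] → 'sy'; at [6:8] → 'bz'.
`findall` yields the raw match text (3 of them) because the pattern has no groups.

['sy', 'sy', 'bz']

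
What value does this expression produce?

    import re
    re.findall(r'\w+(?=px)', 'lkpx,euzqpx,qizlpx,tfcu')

Because the assertion is zero-width, the text it checks is not consumed and won't appear in the result.
Since nothing is captured, `findall` lists the 3 matched substrings directly.

['lk', 'euzq', 'qizl']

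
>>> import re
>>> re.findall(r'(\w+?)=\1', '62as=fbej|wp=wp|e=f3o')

['wp']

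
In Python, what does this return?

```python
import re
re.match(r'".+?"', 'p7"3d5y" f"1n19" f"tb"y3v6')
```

`re.match` won't scan ahead — the pattern has to work from the very first character.
Here position 0 doesn't satisfy it, so the call returns None.

None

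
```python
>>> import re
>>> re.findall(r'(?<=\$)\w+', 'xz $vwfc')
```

['vwfc']

The positive lookaround only admits positions where the adjacent text matches; those characters stay outside the span.
Walking the string: at [4:8] → 'vwfc'.
With no groups in the pattern, `findall` gives back each whole match — 1 here.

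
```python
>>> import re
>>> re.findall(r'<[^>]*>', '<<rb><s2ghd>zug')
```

['<<rb>', '<s2ghd>']

Scanning left to right: at [0:5] → '<<rb>'; at [5:12] → '<s2ghd>'.
With no groups in the pattern, `findall` gives back each whole match — 2 here.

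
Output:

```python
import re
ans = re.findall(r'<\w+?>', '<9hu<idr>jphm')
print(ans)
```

Walking the string: at [4:9] → '<idr>'.
No capturing groups, so `findall` returns the 1 full match string.

['<idr>']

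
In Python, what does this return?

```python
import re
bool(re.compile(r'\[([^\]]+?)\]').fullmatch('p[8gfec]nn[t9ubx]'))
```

`re.fullmatch` is like wrapping the pattern in `^…$` (in single-line mode).
Here the pattern can't cover the whole string, so the call returns None, and `bool(None)` is False.

False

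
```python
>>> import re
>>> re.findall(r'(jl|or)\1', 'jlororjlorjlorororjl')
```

['or', 'or']

After group 1 captures some text, `\1` only succeeds where that same text appears again.
Scanning left to right: at [2:6] match 'oror', group 1 = 'or'; at [12:16] match 'oror', group 1 = 'or'.
With a single group, `findall` returns only what that group captured — 2 items.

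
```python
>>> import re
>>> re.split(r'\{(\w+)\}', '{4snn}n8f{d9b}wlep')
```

['', '4snn', 'n8f', 'd9b', 'wlep']

Matches to split on: at [0:6] → '{4snn}'; at [9:14] → '{d9b}'.
With a capturing group present, the delimiter's captured portion is kept in the result list.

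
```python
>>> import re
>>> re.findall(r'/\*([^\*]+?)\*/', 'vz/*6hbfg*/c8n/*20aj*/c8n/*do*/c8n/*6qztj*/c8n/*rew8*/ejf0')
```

['6hbfg', '20aj', 'do', '6qztj', 'rew8']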